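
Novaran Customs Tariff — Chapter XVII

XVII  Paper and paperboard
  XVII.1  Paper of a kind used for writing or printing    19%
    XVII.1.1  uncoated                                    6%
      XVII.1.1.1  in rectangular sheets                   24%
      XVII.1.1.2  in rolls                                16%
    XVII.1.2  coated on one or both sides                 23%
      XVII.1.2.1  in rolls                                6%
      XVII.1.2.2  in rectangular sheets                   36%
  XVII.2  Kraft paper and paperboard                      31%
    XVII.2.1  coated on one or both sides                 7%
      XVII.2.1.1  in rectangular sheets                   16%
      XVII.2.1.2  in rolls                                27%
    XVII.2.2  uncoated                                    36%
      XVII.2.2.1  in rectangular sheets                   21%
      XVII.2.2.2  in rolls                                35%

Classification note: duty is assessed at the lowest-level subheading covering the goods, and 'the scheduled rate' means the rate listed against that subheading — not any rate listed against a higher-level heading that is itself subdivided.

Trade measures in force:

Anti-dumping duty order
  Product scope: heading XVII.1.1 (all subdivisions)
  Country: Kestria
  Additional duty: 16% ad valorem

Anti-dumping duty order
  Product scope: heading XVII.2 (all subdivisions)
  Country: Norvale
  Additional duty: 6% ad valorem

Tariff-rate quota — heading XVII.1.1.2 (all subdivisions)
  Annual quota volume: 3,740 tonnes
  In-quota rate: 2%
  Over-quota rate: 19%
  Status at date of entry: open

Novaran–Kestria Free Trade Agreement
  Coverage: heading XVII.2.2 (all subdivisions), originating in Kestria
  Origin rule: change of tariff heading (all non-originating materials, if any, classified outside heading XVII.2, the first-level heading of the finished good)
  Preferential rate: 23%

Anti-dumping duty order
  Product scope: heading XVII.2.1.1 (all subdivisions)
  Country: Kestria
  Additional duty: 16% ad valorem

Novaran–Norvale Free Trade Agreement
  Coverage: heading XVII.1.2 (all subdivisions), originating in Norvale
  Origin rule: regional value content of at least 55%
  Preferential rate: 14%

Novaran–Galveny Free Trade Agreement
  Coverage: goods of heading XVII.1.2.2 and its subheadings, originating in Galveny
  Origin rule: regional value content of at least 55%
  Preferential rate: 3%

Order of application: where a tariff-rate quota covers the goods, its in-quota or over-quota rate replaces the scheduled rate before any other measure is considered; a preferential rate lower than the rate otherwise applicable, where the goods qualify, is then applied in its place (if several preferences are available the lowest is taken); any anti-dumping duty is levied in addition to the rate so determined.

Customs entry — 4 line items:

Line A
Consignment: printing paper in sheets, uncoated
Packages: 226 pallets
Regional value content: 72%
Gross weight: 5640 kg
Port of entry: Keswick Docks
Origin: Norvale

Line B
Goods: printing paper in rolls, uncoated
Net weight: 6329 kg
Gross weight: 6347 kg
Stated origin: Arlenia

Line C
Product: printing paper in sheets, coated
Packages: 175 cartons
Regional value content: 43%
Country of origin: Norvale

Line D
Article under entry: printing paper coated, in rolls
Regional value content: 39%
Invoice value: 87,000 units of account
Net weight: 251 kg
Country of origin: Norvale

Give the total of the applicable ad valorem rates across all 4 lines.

Line A: printing paper → XVII.1; uncoated → XVII.1.1; in sheets → XVII.1.1.1. Scheduled 24%. Norvale agreement on XVII.1.2: XVII.1.1.1 not covered. → 24%.
Line B: printing paper → XVII.1; uncoated → XVII.1.1; in rolls → XVII.1.1.2. Scheduled 16%. quota on XVII.1.1.2 open → in-quota 2%. → 2%.
Line C: printing paper → XVII.1; coated → XVII.1.2; in sheets → XVII.1.2.2. Scheduled 36%. Norvale agreement on XVII.1.2: RVC < 55%. → 36%.
Line D: printing paper → XVII.1; coated → XVII.1.2; in rolls → XVII.1.2.1. Scheduled 6%. Norvale agreement on XVII.1.2: RVC < 55%. → 6%.
Sum: 24% + 2% + 36% + 6% = 68%.

68%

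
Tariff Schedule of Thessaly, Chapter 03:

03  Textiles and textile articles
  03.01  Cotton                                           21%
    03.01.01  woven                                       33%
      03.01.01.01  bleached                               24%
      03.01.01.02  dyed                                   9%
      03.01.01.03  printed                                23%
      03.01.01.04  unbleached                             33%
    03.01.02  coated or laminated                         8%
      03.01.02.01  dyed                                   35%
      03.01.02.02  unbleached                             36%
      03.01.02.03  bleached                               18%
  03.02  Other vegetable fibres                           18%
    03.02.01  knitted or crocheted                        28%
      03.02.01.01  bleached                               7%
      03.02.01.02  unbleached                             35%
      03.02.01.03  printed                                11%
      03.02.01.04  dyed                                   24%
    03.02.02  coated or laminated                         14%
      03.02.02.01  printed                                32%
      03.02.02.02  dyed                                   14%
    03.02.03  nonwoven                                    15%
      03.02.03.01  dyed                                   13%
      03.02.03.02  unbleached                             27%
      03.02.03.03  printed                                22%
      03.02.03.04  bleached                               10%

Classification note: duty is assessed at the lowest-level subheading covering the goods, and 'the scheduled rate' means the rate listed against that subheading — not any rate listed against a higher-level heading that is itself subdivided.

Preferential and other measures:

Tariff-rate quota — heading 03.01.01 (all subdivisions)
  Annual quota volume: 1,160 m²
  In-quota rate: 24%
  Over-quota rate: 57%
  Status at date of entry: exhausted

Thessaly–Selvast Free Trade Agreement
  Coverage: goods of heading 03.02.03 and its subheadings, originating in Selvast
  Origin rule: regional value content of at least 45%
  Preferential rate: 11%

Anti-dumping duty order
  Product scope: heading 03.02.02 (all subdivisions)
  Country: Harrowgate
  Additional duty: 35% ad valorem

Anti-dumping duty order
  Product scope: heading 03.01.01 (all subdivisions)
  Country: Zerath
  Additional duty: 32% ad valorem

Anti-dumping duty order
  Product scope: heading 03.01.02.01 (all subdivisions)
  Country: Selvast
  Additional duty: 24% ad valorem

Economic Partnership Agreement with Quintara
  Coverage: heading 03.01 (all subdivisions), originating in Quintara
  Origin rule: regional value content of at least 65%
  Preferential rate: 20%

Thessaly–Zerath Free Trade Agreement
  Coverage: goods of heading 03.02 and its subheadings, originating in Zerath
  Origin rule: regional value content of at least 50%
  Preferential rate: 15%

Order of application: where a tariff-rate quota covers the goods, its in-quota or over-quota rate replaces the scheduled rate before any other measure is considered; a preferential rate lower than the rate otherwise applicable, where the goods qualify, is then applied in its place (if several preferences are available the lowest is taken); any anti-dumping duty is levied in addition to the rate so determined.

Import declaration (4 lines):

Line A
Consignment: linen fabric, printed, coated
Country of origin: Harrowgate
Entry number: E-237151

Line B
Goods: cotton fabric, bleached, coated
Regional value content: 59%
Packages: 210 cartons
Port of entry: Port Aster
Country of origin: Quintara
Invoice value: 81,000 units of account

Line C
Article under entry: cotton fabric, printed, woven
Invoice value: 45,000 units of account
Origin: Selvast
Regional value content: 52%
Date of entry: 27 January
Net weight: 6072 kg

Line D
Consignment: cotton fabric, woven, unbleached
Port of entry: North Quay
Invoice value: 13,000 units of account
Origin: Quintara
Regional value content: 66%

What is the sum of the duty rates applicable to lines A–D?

Line A: linen → 03.02; coated → 03.02.02; printed → 03.02.02.01. Scheduled 32%. anti-dumping (Harrowgate, 03.02.02): +35%; total 32% + 35% = 67%. → 67%.
Line B: cotton → 03.01; coated → 03.01.02; bleached → 03.01.02.03. Scheduled 18%. Quintara agreement on 03.01: RVC < 65%. → 18%.
Line C: cotton → 03.01; woven → 03.01.01; printed → 03.01.01.03. Scheduled 23%. quota on 03.01.01 exhausted → over-quota 57%; Selvast agreement on 03.02.03: 03.01.01.03 not covered. → 57%.
Line D: cotton → 03.01; woven → 03.01.01; unbleached → 03.01.01.04. Scheduled 33%. quota on 03.01.01 exhausted → over-quota 57%; Quintara agreement on 03.01: RVC ≥ 65% → 20% available; preferential 20%. → 20%.
Sum: 67% + 18% + 57% + 20% = 162%.

162%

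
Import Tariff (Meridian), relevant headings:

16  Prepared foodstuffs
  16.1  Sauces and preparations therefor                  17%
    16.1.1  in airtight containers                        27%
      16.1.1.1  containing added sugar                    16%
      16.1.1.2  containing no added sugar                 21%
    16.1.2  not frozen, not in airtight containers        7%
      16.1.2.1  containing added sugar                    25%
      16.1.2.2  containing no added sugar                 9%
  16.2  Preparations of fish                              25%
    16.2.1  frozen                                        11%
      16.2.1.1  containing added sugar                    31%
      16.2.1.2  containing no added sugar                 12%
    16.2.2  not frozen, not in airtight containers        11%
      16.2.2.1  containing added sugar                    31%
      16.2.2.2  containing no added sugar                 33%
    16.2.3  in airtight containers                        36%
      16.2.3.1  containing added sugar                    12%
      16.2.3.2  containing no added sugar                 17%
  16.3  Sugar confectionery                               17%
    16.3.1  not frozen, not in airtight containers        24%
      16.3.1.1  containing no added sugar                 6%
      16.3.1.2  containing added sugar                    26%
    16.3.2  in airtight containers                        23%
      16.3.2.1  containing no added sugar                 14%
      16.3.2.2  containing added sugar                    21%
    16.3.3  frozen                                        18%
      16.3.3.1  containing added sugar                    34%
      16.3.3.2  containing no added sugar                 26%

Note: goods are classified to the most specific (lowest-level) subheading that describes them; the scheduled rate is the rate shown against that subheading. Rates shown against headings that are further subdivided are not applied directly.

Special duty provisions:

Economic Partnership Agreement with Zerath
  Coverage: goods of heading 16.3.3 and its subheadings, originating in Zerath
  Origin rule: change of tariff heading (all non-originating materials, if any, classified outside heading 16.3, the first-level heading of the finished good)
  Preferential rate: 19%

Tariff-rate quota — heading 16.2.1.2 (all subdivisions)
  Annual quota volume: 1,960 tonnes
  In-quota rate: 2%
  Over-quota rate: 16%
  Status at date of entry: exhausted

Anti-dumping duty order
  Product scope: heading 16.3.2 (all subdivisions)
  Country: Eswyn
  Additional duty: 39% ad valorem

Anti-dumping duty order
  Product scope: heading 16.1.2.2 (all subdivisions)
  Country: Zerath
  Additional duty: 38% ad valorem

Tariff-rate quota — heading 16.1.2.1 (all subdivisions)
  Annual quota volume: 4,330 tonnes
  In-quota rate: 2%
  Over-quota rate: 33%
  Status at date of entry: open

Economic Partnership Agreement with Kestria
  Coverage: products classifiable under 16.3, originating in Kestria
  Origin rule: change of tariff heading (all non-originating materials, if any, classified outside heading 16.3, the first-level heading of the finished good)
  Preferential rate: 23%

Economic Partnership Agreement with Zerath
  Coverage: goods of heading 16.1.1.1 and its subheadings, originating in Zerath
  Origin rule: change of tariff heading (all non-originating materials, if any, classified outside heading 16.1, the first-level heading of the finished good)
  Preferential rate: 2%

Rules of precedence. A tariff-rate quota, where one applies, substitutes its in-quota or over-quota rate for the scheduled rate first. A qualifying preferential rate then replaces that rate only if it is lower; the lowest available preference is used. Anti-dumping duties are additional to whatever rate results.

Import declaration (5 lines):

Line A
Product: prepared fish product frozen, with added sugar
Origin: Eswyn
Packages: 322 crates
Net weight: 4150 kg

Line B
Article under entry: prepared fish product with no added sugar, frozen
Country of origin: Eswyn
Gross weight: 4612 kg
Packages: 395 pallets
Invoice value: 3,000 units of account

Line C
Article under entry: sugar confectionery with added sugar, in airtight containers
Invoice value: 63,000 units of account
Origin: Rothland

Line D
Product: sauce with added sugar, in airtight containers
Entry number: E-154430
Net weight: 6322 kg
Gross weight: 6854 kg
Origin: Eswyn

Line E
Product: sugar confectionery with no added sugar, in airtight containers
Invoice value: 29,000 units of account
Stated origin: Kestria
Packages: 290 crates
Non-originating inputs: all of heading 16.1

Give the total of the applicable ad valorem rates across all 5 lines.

Line A: prepared fish product → 16.2; frozen → 16.2.1; with added sugar → 16.2.1.1. Scheduled 31%. No special measure applies. → 31%.
Line B: prepared fish product → 16.2; frozen → 16.2.1; with no added sugar → 16.2.1.2. Scheduled 12%. quota on 16.2.1.2 exhausted → over-quota 16%. → 16%.
Line C: sugar confectionery → 16.3; in airtight containers → 16.3.2; with added sugar → 16.3.2.2. Scheduled 21%. No special measure applies. → 21%.
Line D: sauce → 16.1; in airtight containers → 16.1.1; with added sugar → 16.1.1.1. Scheduled 16%. No special measure applies. → 16%.
Line E: sugar confectionery → 16.3; in airtight containers → 16.3.2; with no added sugar → 16.3.2.1. Scheduled 14%. Kestria agreement on 16.3: CTH met → 23% available; preference 23% not lower than 14% → no reduction. → 14%.
Sum: 31% + 16% + 21% + 16% + 14% = 98%.

98%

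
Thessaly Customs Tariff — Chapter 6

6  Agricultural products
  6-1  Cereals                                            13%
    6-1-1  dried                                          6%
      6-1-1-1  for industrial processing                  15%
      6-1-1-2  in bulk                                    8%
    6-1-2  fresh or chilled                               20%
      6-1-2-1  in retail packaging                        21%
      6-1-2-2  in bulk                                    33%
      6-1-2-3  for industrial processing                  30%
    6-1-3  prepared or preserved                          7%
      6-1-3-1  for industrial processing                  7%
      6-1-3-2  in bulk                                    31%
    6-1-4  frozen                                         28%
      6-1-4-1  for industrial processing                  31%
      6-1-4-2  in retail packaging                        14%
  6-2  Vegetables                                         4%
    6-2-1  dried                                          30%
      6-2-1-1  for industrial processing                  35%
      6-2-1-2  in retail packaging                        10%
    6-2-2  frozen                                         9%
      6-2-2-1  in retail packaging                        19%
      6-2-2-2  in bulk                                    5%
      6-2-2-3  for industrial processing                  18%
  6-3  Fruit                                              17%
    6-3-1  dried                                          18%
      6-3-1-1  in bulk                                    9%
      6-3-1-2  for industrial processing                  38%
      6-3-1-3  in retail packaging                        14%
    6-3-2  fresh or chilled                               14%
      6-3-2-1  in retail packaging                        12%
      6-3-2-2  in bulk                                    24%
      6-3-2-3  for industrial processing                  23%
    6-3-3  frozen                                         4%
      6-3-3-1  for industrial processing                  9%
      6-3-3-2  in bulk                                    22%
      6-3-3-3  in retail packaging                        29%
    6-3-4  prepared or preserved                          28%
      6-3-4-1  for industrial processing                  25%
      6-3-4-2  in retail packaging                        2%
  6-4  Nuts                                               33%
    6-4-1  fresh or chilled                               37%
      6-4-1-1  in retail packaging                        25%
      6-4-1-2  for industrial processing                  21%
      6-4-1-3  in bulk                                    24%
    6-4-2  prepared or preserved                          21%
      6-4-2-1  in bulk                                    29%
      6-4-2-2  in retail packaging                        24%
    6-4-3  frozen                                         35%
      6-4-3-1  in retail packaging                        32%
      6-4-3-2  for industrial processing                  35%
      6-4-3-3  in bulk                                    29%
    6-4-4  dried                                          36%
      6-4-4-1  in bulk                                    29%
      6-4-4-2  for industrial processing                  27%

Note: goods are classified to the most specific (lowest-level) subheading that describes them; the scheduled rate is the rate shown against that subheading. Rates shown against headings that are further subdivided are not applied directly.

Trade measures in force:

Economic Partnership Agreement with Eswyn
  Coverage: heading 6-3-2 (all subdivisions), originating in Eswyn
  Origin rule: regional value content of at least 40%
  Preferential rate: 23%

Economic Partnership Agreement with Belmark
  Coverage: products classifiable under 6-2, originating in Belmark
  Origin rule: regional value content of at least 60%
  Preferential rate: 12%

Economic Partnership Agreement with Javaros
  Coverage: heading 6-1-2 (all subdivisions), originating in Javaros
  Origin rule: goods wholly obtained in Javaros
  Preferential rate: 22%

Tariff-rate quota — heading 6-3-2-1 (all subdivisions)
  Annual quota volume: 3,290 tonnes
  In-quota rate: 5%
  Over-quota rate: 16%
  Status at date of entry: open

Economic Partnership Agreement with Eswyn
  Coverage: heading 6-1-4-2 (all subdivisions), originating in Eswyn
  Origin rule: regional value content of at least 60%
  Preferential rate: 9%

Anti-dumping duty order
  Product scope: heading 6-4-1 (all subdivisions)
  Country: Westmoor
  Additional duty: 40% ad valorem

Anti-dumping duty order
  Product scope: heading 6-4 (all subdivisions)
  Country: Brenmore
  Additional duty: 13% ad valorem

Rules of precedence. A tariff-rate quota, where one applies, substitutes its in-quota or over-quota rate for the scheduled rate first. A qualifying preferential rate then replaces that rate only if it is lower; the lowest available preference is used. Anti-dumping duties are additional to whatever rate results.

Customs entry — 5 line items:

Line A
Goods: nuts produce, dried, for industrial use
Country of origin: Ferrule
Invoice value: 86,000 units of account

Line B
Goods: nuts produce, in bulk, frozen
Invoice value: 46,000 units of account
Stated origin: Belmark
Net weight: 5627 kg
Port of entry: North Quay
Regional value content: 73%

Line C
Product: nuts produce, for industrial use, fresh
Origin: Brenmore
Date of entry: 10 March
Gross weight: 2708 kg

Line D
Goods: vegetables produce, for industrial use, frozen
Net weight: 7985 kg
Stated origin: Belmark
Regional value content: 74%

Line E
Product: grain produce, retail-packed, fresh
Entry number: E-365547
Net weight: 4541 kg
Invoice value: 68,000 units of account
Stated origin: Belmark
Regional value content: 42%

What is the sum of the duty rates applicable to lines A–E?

123%

Line A: nuts → 6-4; dried → 6-4-4; for industrial use → 6-4-4-2. Scheduled 27%. No special measure applies. → 27%.
Line B: nuts → 6-4; frozen → 6-4-3; in bulk → 6-4-3-3. Scheduled 29%. Belmark agreement on 6-2: 6-4-3-3 not covered. → 29%.
Line C: nuts → 6-4; fresh → 6-4-1; for industrial use → 6-4-1-2. Scheduled 21%. anti-dumping (Brenmore, 6-4): +13%; total 21% + 13% = 34%. → 34%.
Line D: vegetables → 6-2; frozen → 6-2-2; for industrial use → 6-2-2-3. Scheduled 18%. Belmark agreement on 6-2: RVC ≥ 60% → 12% available; preferential 12%. → 12%.
Line E: grain → 6-1; fresh → 6-1-2; retail-packed → 6-1-2-1. Scheduled 21%. Belmark agreement on 6-2: 6-1-2-1 not covered. → 21%.
Sum: 27% + 29% + 34% + 12% + 21% = 123%.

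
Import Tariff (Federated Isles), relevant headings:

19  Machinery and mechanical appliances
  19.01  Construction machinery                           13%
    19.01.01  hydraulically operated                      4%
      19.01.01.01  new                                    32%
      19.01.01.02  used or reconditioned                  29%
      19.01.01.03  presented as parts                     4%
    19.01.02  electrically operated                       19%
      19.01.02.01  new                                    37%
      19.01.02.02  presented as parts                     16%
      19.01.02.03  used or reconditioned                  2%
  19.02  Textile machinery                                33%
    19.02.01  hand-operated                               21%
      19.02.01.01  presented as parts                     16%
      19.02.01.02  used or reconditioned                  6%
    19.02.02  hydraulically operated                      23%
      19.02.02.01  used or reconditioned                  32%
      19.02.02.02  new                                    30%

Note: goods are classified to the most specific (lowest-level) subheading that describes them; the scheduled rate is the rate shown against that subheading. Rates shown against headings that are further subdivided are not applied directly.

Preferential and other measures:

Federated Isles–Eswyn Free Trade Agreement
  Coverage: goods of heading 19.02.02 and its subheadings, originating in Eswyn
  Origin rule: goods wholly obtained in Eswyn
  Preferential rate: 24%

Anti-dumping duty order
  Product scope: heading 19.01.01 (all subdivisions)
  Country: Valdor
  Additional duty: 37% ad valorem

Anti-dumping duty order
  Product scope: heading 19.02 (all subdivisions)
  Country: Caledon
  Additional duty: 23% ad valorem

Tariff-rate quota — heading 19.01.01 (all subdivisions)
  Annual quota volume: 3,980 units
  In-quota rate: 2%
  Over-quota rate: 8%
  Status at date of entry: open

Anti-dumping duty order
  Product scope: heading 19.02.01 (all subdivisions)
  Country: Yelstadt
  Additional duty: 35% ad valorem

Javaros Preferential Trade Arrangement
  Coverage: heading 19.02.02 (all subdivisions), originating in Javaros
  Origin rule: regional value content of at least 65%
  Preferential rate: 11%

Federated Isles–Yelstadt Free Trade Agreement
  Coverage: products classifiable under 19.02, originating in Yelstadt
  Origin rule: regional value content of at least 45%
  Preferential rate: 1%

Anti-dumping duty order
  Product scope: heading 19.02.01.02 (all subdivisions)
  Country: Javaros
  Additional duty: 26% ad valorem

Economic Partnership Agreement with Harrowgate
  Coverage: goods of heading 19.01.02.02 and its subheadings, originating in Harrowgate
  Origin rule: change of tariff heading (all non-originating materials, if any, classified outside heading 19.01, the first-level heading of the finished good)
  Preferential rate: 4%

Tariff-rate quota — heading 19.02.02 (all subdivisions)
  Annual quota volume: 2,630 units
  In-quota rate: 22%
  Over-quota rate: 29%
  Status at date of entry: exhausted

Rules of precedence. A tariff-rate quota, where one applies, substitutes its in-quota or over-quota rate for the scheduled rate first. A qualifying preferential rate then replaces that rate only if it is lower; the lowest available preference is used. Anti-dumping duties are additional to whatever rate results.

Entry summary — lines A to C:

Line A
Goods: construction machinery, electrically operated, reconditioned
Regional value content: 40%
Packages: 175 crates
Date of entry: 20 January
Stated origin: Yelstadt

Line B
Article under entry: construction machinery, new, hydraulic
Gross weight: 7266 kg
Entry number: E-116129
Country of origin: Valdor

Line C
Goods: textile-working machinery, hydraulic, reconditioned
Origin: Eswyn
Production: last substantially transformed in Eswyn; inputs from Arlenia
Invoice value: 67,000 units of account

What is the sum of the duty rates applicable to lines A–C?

Line A: construction → 19.01; electrically operated → 19.01.02; reconditioned → 19.01.02.03. Scheduled 2%. Yelstadt agreement on 19.02: 19.01.02.03 not covered. → 2%.
Line B: construction → 19.01; hydraulic → 19.01.01; new → 19.01.01.01. Scheduled 32%. quota on 19.01.01 open → in-quota 2%; anti-dumping (Valdor, 19.01.01): +37%; total 2% + 37% = 39%. → 39%.
Line C: textile-working → 19.02; hydraulic → 19.02.02; reconditioned → 19.02.02.01. Scheduled 32%. quota on 19.02.02 exhausted → over-quota 29%; Eswyn agreement on 19.02.02: not wholly obtained. → 29%.
Sum: 2% + 39% + 29% = 70%.

70%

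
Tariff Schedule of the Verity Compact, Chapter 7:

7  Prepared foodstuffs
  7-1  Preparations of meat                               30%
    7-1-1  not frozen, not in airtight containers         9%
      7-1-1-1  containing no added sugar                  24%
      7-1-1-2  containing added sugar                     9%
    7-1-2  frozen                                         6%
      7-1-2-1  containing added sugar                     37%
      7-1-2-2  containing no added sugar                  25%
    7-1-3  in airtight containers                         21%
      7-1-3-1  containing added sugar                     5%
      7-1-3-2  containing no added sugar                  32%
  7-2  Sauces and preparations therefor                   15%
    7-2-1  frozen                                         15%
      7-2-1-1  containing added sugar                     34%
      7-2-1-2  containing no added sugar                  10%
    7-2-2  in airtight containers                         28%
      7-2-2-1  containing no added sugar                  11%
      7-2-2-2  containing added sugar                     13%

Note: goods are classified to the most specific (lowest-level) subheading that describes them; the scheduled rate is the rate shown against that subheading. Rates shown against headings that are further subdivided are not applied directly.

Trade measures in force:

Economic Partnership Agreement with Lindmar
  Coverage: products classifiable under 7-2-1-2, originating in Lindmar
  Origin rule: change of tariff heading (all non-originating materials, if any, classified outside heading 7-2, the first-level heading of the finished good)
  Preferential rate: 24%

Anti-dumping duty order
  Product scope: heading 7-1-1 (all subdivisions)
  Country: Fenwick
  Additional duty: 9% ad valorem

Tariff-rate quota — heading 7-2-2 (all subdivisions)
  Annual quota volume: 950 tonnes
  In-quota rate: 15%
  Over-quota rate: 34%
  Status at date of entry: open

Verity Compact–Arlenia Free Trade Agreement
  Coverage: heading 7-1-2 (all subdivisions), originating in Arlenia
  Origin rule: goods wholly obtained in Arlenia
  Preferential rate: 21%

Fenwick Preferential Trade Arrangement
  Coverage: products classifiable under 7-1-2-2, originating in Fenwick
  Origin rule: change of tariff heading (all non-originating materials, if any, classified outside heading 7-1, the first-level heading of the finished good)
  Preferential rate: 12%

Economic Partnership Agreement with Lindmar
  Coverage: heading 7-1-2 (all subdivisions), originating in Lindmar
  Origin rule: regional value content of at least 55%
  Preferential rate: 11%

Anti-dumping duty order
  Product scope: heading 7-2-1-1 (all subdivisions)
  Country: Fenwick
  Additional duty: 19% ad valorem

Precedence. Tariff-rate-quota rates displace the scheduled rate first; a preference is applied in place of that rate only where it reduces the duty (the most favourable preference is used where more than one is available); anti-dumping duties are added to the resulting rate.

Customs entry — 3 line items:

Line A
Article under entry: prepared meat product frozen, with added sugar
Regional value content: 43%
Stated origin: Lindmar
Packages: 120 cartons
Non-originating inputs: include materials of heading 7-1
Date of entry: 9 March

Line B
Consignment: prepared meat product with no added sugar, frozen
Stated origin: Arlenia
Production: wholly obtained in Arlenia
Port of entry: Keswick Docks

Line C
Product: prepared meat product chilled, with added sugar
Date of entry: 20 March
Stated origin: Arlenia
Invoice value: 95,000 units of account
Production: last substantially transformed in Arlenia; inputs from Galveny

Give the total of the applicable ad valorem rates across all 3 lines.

67%

Line A: prepared meat product → 7-1; frozen → 7-1-2; with added sugar → 7-1-2-1. Scheduled 37%. Lindmar agreement on 7-2-1-2: 7-1-2-1 not covered; Lindmar agreement on 7-1-2: RVC < 55%. → 37%.
Line B: prepared meat product → 7-1; frozen → 7-1-2; with no added sugar → 7-1-2-2. Scheduled 25%. Arlenia agreement on 7-1-2: wholly obtained → 21% available; preferential 21%. → 21%.
Line C: prepared meat product → 7-1; chilled → 7-1-1; with added sugar → 7-1-1-2. Scheduled 9%. Arlenia agreement on 7-1-2: 7-1-1-2 not covered. → 9%.
Sum: 37% + 21% + 9% = 67%.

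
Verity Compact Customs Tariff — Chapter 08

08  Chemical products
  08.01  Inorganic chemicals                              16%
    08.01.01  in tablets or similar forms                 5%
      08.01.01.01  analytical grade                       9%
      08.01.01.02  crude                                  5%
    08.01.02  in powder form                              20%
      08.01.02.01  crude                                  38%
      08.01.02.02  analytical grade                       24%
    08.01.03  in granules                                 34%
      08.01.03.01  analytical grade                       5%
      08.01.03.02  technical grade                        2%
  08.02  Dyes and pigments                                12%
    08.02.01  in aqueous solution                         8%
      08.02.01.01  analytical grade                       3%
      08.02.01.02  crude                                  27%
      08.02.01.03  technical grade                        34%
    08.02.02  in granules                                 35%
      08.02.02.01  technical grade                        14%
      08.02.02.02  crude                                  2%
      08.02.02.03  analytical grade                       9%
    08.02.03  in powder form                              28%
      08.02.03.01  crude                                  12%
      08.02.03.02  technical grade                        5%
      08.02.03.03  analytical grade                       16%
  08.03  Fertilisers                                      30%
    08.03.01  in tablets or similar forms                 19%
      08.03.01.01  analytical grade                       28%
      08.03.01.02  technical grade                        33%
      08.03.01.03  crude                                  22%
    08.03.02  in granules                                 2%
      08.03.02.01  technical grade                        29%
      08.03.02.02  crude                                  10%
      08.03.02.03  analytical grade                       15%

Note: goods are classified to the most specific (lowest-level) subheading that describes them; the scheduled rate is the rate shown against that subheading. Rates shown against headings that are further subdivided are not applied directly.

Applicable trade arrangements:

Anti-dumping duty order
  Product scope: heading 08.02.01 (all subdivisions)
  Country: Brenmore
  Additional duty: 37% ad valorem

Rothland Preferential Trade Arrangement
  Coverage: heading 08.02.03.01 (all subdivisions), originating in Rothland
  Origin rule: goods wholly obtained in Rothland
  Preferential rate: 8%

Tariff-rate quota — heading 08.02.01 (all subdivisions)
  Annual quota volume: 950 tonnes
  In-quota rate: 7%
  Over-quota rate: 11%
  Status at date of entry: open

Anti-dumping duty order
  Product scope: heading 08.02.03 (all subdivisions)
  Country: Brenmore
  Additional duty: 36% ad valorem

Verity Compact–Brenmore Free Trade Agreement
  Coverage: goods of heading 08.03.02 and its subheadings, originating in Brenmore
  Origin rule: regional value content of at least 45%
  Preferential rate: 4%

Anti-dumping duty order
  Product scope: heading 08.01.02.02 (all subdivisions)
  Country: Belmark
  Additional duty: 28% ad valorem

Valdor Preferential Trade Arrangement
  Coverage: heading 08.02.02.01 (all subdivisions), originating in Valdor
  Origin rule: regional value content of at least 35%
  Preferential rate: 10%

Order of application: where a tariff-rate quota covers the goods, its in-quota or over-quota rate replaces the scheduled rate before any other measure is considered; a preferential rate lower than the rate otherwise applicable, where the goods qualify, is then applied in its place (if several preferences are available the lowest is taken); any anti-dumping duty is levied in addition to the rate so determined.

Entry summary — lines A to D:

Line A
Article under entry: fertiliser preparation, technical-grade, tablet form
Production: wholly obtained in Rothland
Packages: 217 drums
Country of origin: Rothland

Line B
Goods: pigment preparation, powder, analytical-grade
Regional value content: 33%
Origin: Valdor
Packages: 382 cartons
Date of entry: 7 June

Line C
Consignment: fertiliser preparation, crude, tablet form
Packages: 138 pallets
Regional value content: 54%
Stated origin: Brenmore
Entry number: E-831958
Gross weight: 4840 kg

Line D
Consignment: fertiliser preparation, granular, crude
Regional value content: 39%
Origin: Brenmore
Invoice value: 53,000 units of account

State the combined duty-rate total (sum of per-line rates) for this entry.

Line A: fertiliser → 08.03; tablet form → 08.03.01; technical-grade → 08.03.01.02. Scheduled 33%. Rothland agreement on 08.02.03.01: 08.03.01.02 not covered. → 33%.
Line B: pigment → 08.02; powder → 08.02.03; analytical-grade → 08.02.03.03. Scheduled 16%. Valdor agreement on 08.02.02.01: 08.02.03.03 not covered. → 16%.
Line C: fertiliser → 08.03; tablet form → 08.03.01; crude → 08.03.01.03. Scheduled 22%. Brenmore agreement on 08.03.02: 08.03.01.03 not covered. → 22%.
Line D: fertiliser → 08.03; granular → 08.03.02; crude → 08.03.02.02. Scheduled 10%. Brenmore agreement on 08.03.02: RVC < 45%. → 10%.
Sum: 33% + 16% + 22% + 10% = 81%.

81%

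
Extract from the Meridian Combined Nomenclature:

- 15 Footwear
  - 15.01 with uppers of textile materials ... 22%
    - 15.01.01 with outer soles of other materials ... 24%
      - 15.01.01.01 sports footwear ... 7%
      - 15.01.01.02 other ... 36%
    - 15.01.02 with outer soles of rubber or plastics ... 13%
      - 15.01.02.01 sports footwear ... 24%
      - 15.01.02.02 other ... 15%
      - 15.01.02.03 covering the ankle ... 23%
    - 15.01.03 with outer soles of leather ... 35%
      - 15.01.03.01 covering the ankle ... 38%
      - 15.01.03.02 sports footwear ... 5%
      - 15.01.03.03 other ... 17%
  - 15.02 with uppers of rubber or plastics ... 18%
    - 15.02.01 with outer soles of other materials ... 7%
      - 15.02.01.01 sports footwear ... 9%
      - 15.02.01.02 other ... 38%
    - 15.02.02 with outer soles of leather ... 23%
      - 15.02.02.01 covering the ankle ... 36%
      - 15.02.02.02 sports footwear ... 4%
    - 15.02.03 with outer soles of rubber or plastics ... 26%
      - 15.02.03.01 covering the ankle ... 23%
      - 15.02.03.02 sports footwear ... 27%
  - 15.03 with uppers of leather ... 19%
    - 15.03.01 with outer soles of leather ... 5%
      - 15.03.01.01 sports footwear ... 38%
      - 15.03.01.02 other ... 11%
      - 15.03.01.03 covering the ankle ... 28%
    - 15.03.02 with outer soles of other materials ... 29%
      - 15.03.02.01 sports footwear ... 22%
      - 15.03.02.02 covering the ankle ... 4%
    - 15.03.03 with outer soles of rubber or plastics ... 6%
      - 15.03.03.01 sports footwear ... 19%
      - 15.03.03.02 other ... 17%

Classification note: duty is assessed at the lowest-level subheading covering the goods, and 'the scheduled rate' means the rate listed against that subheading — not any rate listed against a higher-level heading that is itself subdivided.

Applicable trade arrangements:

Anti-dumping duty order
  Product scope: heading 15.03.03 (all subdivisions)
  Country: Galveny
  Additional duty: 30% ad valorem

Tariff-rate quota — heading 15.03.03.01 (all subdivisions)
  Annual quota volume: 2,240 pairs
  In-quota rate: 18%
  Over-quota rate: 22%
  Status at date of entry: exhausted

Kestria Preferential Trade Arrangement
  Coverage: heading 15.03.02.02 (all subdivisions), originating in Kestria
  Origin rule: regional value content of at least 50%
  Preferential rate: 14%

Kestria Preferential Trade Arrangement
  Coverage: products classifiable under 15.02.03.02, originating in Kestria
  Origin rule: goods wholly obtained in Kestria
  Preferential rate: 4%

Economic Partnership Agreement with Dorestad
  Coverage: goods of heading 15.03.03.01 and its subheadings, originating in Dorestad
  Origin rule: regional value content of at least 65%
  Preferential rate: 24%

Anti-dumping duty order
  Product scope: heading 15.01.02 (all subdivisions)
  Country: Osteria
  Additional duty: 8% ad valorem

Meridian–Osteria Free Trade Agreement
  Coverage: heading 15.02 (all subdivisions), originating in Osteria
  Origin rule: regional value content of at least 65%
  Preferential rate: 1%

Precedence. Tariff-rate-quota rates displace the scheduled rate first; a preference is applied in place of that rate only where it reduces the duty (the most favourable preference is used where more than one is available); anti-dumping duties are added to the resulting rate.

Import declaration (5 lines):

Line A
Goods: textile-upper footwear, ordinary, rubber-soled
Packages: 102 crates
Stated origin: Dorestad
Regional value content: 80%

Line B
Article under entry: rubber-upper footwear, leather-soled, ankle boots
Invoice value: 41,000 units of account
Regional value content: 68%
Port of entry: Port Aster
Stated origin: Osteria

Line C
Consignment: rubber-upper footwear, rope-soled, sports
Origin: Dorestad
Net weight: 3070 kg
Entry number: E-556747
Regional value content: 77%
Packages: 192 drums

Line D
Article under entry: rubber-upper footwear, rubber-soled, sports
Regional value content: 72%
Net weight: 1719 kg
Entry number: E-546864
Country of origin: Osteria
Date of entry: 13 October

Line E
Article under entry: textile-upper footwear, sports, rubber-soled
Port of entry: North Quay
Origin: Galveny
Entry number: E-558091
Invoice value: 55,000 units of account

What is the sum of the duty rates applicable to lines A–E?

50%

Line A: textile-upper → 15.01; rubber-soled → 15.01.02; ordinary → 15.01.02.02. Scheduled 15%. Dorestad agreement on 15.03.03.01: 15.01.02.02 not covered. → 15%.
Line B: rubber-upper → 15.02; leather-soled → 15.02.02; ankle boots → 15.02.02.01. Scheduled 36%. Osteria agreement on 15.02: RVC ≥ 65% → 1% available; preferential 1%. → 1%.
Line C: rubber-upper → 15.02; rope-soled → 15.02.01; sports → 15.02.01.01. Scheduled 9%. Dorestad agreement on 15.03.03.01: 15.02.01.01 not covered. → 9%.
Line D: rubber-upper → 15.02; rubber-soled → 15.02.03; sports → 15.02.03.02. Scheduled 27%. Osteria agreement on 15.02: RVC ≥ 65% → 1% available; preferential 1%. → 1%.
Line E: textile-upper → 15.01; rubber-soled → 15.01.02; sports → 15.01.02.01. Scheduled 24%. No special measure applies. → 24%.
Sum: 15% + 1% + 9% + 1% + 24% = 50%.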